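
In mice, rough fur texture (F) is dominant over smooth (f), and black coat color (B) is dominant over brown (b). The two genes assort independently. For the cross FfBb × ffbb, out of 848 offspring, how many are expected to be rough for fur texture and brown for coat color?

Dihybrid cross FfBb × ffbb — consider each gene separately:
fur texture: Ff × ff → 2 Ff, 2 ff → 2 F_ : 2 ff (out of 4)
coat color: Bb × bb → 2 Bb, 2 bb → 2 B_ : 2 bb (out of 4)
Looking for: rough (F_) and brown (bb)
P(rough) = 2/4, P(brown) = 2/4
P(both) = 2/4 × 2/4 = 4/16 = 1/4
Expected count = 1/4 × 848 = 212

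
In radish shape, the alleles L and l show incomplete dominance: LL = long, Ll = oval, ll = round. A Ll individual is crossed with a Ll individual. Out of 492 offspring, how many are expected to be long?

Punnett square for Ll × Ll:
Offspring genotypes: 1 LL, 2 Ll, 1 ll
Phenotype counts: 1 long, 2 oval, 1 round
long: 1 out of 4 → fraction 1/4
Expected count = 1/4 × 492 = 123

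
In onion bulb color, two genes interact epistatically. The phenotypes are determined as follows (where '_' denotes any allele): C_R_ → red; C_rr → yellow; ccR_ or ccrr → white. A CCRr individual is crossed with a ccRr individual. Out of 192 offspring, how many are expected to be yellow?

Cross: CCRr × ccRr — consider each gene separately:
C gene: CC × cc → 4 Cc → 4 C_ (out of 4)
R gene: Rr × Rr → 1 RR, 2 Rr, 1 rr → 3 R_ : 1 rr (out of 4)
Genotype classes (out of 4 × 4 = 16): C_R_ = 4×3 = 12; C_rr = 4×1 = 4
Apply the phenotype rules: C_R_ (12) → red; C_rr (4) → yellow
Phenotype counts (out of 16): 12 red, 4 yellow
yellow: 4 out of 16 → fraction 1/4
Expected count = 1/4 × 192 = 48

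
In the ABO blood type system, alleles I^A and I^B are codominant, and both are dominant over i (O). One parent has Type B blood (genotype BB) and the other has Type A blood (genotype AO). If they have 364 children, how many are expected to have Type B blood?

Cross: BB × AO
Possible offspring genotypes: 2 AB, 2 BO
Blood type counts: 2 Type AB, 2 Type B
Probability of Type B: 2/4 = 1/2
Expected count = 1/2 × 364 = 182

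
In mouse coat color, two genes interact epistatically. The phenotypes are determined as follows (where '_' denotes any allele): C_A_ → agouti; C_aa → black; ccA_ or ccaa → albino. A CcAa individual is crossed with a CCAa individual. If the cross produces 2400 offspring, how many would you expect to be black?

Cross: CcAa × CCAa — consider each gene separately:
C gene: Cc × CC → 2 CC, 2 Cc → 4 C_ (out of 4)
A gene: Aa × Aa → 1 AA, 2 Aa, 1 aa → 3 A_ : 1 aa (out of 4)
Genotype classes (out of 4 × 4 = 16): C_A_ = 4×3 = 12; C_aa = 4×1 = 4
Apply the phenotype rules: C_A_ (12) → agouti; C_aa (4) → black
Phenotype counts (out of 16): 12 agouti, 4 black
black: 4 out of 16 → fraction 1/4
Expected count = 1/4 × 2400 = 600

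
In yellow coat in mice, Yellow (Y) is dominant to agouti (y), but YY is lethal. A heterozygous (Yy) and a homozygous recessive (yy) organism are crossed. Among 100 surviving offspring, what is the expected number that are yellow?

Cross: Yy × yy
Punnett square offspring (before lethality): 2 Yy, 2 yy
No YY offspring are produced in this cross.
yellow: 2 out of 4 → fraction 1/2
Expected count = 1/2 × 100 = 50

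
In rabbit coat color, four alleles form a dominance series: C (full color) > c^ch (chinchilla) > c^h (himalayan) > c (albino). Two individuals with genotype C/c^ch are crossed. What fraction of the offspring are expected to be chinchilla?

Cross: C/c^ch × C/c^ch
Allele dominance: C > c^ch > c^h > c
Offspring genotypes: 1 C/C, 2 C/c^ch, 1 c^ch/c^ch
Phenotype counts: 3 full color, 1 chinchilla
chinchilla: 1 out of 4
Probability: 1/4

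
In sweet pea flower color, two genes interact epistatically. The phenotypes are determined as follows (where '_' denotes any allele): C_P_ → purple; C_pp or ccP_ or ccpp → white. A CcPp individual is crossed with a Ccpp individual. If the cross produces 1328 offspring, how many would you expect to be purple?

Cross: CcPp × Ccpp — consider each gene separately:
C gene: Cc × Cc → 1 CC, 2 Cc, 1 cc → 3 C_ : 1 cc (out of 4)
P gene: Pp × pp → 2 Pp, 2 pp → 2 P_ : 2 pp (out of 4)
Genotype classes (out of 4 × 4 = 16): C_P_ = 3×2 = 6; C_pp = 3×2 = 6; ccP_ = 1×2 = 2; ccpp = 1×2 = 2
Apply the phenotype rules: C_P_ (6) → purple; C_pp (6) + ccP_ (2) + ccpp (2) → white
Phenotype counts (out of 16): 6 purple, 10 white
purple: 6 out of 16 → fraction 3/8
Expected count = 3/8 × 1328 = 498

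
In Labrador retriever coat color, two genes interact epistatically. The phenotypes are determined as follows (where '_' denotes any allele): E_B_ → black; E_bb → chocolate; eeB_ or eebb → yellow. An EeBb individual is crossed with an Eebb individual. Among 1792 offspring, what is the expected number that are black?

Cross: EeBb × Eebb — consider each gene separately:
E gene: Ee × Ee → 1 EE, 2 Ee, 1 ee → 3 E_ : 1 ee (out of 4)
B gene: Bb × bb → 2 Bb, 2 bb → 2 B_ : 2 bb (out of 4)
Genotype classes (out of 4 × 4 = 16): E_B_ = 3×2 = 6; E_bb = 3×2 = 6; eeB_ = 1×2 = 2; eebb = 1×2 = 2
Apply the phenotype rules: E_B_ (6) → black; E_bb (6) → chocolate; eeB_ (2) + eebb (2) → yellow
Phenotype counts (out of 16): 6 black, 6 chocolate, 4 yellow
black: 6 out of 16 → fraction 3/8
Expected count = 3/8 × 1792 = 672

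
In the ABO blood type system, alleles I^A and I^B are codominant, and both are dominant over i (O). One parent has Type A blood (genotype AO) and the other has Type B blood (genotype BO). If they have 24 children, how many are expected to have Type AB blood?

Cross: AO × BO
Possible offspring genotypes: 1 AB, 1 AO, 1 BO, 1 OO
Blood type counts: 1 Type AB, 1 Type A, 1 Type B, 1 Type O
Probability of Type AB: 1/4
Expected count = 1/4 × 24 = 6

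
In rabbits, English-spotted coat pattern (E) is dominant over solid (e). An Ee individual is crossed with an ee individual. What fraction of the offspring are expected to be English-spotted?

Punnett square for Ee × ee:
Offspring genotypes: 2 Ee, 2 ee
English-spotted: 2, solid: 2
English-spotted: 2 out of 4
Probability: 2/4 = 1/2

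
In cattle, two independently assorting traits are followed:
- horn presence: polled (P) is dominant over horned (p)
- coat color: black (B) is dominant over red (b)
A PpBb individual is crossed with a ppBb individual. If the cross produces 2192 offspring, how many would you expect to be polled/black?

Dihybrid cross PpBb × ppBb — consider each gene separately:
horn presence: Pp × pp → 2 Pp, 2 pp → 2 P_ : 2 pp (out of 4)
coat color: Bb × Bb → 1 BB, 2 Bb, 1 bb → 3 B_ : 1 bb (out of 4)
Combine (counts out of 4 × 4 = 16): polled/black (P_B_) = 2×3 = 6; polled/red (P_bb) = 2×1 = 2; horned/black (ppB_) = 2×3 = 6; horned/red (ppbb) = 2×1 = 2
Phenotype counts (out of 16): 6 polled/black, 2 polled/red, 6 horned/black, 2 horned/red
polled/black: 6 out of 16 → fraction 3/8
Expected count = 3/8 × 2192 = 822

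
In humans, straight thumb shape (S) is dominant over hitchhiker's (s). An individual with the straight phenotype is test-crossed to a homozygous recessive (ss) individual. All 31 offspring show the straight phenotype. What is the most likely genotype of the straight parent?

Test cross: ? × ss
All offspring are straight.
If the unknown parent were heterozygous (Ss), about half of 31 offspring would be hitchhiker's; none are. The unknown parent is most likely homozygous dominant (SS).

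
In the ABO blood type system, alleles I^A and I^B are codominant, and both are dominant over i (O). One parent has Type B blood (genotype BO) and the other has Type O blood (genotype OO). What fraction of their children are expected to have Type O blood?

Cross: BO × OO
Possible offspring genotypes: 2 BO, 2 OO
Blood type counts: 2 Type B, 2 Type O
Probability of Type O: 2/4 = 1/2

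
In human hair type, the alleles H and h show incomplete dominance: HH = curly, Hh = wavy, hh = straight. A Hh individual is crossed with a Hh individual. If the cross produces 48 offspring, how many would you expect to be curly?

Punnett square for Hh × Hh:
Offspring genotypes: 1 HH, 2 Hh, 1 hh
Phenotype counts: 1 curly, 2 wavy, 1 straight
curly: 1 out of 4 → fraction 1/4
Expected count = 1/4 × 48 = 12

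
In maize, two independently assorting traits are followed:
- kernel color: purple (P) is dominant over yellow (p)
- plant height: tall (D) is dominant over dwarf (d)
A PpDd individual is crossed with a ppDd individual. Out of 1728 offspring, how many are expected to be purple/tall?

Dihybrid cross PpDd × ppDd — consider each gene separately:
kernel color: Pp × pp → 2 Pp, 2 pp → 2 P_ : 2 pp (out of 4)
plant height: Dd × Dd → 1 DD, 2 Dd, 1 dd → 3 D_ : 1 dd (out of 4)
Combine (counts out of 4 × 4 = 16): purple/tall (P_D_) = 2×3 = 6; purple/dwarf (P_dd) = 2×1 = 2; yellow/tall (ppD_) = 2×3 = 6; yellow/dwarf (ppdd) = 2×1 = 2
Phenotype counts (out of 16): 6 purple/tall, 2 purple/dwarf, 6 yellow/tall, 2 yellow/dwarf
purple/tall: 6 out of 16 → fraction 3/8
Expected count = 3/8 × 1728 = 648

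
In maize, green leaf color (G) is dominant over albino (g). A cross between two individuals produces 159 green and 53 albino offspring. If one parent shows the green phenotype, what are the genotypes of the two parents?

Observed offspring: 159 green, 53 albino
The observed ratio simplifies to 3:1. Albino (gg) offspring appear, so each parent must contribute one g allele. The parent stated to show green carries G, so it is Gg. The other parent is then either Gg or gg: Gg × gg would give a 1:1 split, whereas Gg × Gg gives 3:1 — matching the data. So both parents are heterozygous (Gg × Gg).
Parent genotypes: Gg × Gg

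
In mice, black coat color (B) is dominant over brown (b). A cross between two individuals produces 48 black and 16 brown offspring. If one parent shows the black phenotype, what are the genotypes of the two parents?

Observed offspring: 48 black, 16 brown
The observed ratio simplifies to 3:1. Brown (bb) offspring appear, so each parent must contribute one b allele. The parent stated to show black carries B, so it is Bb. The other parent is then either Bb or bb: Bb × bb would give a 1:1 split, whereas Bb × Bb gives 3:1 — matching the data. So both parents are heterozygous (Bb × Bb).
Parent genotypes: Bb × Bb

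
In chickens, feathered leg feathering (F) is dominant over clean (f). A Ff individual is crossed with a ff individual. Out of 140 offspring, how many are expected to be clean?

Punnett square for Ff × ff:
Offspring genotypes: 2 Ff, 2 ff
feathered: 2, clean: 2
clean: 2 out of 4 → fraction 1/2
Expected count = 1/2 × 140 = 70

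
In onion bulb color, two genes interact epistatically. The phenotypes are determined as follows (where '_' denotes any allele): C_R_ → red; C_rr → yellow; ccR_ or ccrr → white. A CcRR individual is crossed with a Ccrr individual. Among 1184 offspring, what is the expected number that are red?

Cross: CcRR × Ccrr — consider each gene separately:
C gene: Cc × Cc → 1 CC, 2 Cc, 1 cc → 3 C_ : 1 cc (out of 4)
R gene: RR × rr → 4 Rr → 4 R_ (out of 4)
Genotype classes (out of 4 × 4 = 16): C_R_ = 3×4 = 12; ccR_ = 1×4 = 4
Apply the phenotype rules: C_R_ (12) → red; ccR_ (4) → white
Phenotype counts (out of 16): 12 red, 4 white
red: 12 out of 16 → fraction 3/4
Expected count = 3/4 × 1184 = 888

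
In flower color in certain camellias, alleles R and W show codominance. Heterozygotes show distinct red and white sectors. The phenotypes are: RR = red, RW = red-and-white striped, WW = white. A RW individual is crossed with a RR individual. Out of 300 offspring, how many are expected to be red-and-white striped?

Punnett square for RW × RR:
Offspring genotypes: 2 RR, 2 RW
Phenotype counts: 2 red, 2 red-and-white striped
red-and-white striped: 2 out of 4 → fraction 1/2
Expected count = 1/2 × 300 = 150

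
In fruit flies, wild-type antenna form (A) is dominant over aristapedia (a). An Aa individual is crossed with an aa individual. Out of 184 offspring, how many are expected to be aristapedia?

Punnett square for Aa × aa:
Offspring genotypes: 2 Aa, 2 aa
wild-type: 2, aristapedia: 2
aristapedia: 2 out of 4 → fraction 1/2
Expected count = 1/2 × 184 = 92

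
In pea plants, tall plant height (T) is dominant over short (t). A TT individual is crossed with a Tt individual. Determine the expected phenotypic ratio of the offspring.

Punnett square for TT × Tt:
Offspring genotypes: 2 TT, 2 Tt
tall: 4, short: 0
Ratio: all tall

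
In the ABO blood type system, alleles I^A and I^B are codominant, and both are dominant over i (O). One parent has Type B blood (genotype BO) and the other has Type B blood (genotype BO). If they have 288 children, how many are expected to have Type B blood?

Cross: BO × BO
Possible offspring genotypes: 1 BB, 2 BO, 1 OO
Blood type counts: 3 Type B, 1 Type O
Probability of Type B: 3/4
Expected count = 3/4 × 288 = 216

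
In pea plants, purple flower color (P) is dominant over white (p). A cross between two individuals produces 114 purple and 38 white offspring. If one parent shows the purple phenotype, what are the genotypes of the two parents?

Observed offspring: 114 purple, 38 white
The observed ratio simplifies to 3:1. White (pp) offspring appear, so each parent must contribute one p allele. The parent stated to show purple carries P, so it is Pp. The other parent is then either Pp or pp: Pp × pp would give a 1:1 split, whereas Pp × Pp gives 3:1 — matching the data. So both parents are heterozygous (Pp × Pp).
Parent genotypes: Pp × Pp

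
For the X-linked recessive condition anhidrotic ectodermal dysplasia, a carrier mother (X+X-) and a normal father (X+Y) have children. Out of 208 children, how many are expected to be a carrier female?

Cross: X+X- × X+Y
Offspring: 1 X+X+, 1 X+Y, 1 X+X-, 1 X-Y
Probability of a carrier female: 1/4
Expected count = 1/4 × 208 = 52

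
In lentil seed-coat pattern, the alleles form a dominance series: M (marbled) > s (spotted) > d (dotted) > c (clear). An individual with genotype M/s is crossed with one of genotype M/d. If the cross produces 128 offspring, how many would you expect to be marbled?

Cross: M/s × M/d
Allele dominance: M > s > d > c
Offspring genotypes: 1 M/M, 1 M/d, 1 M/s, 1 s/d
Phenotype counts: 3 marbled, 1 spotted
marbled: 3 out of 4 → fraction 3/4
Expected count = 3/4 × 128 = 96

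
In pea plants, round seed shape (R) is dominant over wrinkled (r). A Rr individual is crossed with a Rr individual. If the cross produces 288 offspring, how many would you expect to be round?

Punnett square for Rr × Rr:
Offspring genotypes: 1 RR, 2 Rr, 1 rr
round: 3, wrinkled: 1
round: 3 out of 4 → fraction 3/4
Expected count = 3/4 × 288 = 216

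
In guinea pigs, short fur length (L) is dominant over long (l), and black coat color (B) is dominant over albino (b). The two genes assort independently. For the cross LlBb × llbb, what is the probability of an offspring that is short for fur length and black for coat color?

Dihybrid cross LlBb × llbb — consider each gene separately:
fur length: Ll × ll → 2 Ll, 2 ll → 2 L_ : 2 ll (out of 4)
coat color: Bb × bb → 2 Bb, 2 bb → 2 B_ : 2 bb (out of 4)
Looking for: short (L_) and black (B_)
P(short) = 2/4, P(black) = 2/4
P(both) = 2/4 × 2/4 = 4/16 = 1/4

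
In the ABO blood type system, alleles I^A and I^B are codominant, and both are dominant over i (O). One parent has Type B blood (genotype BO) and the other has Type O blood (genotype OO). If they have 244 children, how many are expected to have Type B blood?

Cross: BO × OO
Possible offspring genotypes: 2 BO, 2 OO
Blood type counts: 2 Type B, 2 Type O
Probability of Type B: 2/4 = 1/2
Expected count = 1/2 × 244 = 122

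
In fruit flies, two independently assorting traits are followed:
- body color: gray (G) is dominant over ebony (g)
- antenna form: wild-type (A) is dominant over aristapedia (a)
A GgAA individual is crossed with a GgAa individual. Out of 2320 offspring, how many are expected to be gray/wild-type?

Dihybrid cross GgAA × GgAa — consider each gene separately:
body color: Gg × Gg → 1 GG, 2 Gg, 1 gg → 3 G_ : 1 gg (out of 4)
antenna form: AA × Aa → 2 AA, 2 Aa → 4 A_ (out of 4)
Combine (counts out of 4 × 4 = 16): gray/wild-type (G_A_) = 3×4 = 12; ebony/wild-type (ggA_) = 1×4 = 4
Phenotype counts (out of 16): 12 gray/wild-type, 4 ebony/wild-type
gray/wild-type: 12 out of 16 → fraction 3/4
Expected count = 3/4 × 2320 = 1740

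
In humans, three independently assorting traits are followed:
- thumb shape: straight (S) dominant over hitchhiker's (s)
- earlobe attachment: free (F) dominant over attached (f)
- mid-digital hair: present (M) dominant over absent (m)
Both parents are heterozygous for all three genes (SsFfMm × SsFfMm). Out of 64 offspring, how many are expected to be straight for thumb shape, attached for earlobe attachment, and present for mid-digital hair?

Trihybrid cross: SsFfMm × SsFfMm
Each trait segregates independently with a 3:1 phenotypic ratio, so each gene contributes 3/4 (dominant) or 1/4 (recessive).
Target: straight (thumb shape), attached (earlobe attachment), present (mid-digital hair)
Probability = product of independent per-trait probabilities
= 3/4 × 1/4 × 3/4 = 9/64
Expected count = 9/64 × 64 = 9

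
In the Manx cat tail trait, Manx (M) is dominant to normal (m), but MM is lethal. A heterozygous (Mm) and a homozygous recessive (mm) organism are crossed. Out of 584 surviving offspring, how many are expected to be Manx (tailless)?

Cross: Mm × mm
Punnett square offspring (before lethality): 2 Mm, 2 mm
No MM offspring are produced in this cross.
Manx (tailless): 2 out of 4 → fraction 1/2
Expected count = 1/2 × 584 = 292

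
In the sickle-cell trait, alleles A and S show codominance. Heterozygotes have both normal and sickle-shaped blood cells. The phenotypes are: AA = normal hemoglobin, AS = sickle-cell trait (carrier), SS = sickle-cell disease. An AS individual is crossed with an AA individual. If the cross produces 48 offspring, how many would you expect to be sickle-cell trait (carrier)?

Punnett square for AS × AA:
Offspring genotypes: 2 AA, 2 AS
Phenotype counts: 2 normal hemoglobin, 2 sickle-cell trait (carrier)
sickle-cell trait (carrier): 2 out of 4 → fraction 1/2
Expected count = 1/2 × 48 = 24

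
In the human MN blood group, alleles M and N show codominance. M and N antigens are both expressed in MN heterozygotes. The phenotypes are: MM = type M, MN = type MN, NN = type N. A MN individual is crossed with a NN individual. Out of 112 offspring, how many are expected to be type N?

Punnett square for MN × NN:
Offspring genotypes: 2 MN, 2 NN
Phenotype counts: 2 type MN, 2 type N
type N: 2 out of 4 → fraction 1/2
Expected count = 1/2 × 112 = 56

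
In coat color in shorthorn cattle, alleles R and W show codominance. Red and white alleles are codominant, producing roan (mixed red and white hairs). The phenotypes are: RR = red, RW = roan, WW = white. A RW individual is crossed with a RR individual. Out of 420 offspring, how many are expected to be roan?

Punnett square for RW × RR:
Offspring genotypes: 2 RR, 2 RW
Phenotype counts: 2 red, 2 roan
roan: 2 out of 4 → fraction 1/2
Expected count = 1/2 × 420 = 210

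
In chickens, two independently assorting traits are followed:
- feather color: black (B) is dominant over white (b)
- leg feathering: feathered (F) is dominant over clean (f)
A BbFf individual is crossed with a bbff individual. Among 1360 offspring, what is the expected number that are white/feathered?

Dihybrid cross BbFf × bbff — consider each gene separately:
feather color: Bb × bb → 2 Bb, 2 bb → 2 B_ : 2 bb (out of 4)
leg feathering: Ff × ff → 2 Ff, 2 ff → 2 F_ : 2 ff (out of 4)
Combine (counts out of 4 × 4 = 16): black/feathered (B_F_) = 2×2 = 4; black/clean (B_ff) = 2×2 = 4; white/feathered (bbF_) = 2×2 = 4; white/clean (bbff) = 2×2 = 4
Phenotype counts (out of 16): 4 black/feathered, 4 black/clean, 4 white/feathered, 4 white/clean
white/feathered: 4 out of 16 → fraction 1/4
Expected count = 1/4 × 1360 = 340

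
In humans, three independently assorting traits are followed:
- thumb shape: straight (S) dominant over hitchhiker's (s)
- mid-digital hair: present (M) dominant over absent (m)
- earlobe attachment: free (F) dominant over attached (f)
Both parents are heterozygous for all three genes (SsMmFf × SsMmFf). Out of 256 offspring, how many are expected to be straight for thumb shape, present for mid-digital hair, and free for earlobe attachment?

Trihybrid cross: SsMmFf × SsMmFf
Each trait segregates independently with a 3:1 phenotypic ratio, so each gene contributes 3/4 (dominant) or 1/4 (recessive).
Target: straight (thumb shape), present (mid-digital hair), free (earlobe attachment)
Probability = product of independent per-trait probabilities
= 3/4 × 3/4 × 3/4 = 27/64
Expected count = 27/64 × 256 = 108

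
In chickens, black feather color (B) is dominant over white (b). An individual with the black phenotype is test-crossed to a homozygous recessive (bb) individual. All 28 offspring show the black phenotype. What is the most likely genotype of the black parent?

Test cross: ? × bb
All offspring are black.
If the unknown parent were heterozygous (Bb), about half of 28 offspring would be white; none are. The unknown parent is most likely homozygous dominant (BB).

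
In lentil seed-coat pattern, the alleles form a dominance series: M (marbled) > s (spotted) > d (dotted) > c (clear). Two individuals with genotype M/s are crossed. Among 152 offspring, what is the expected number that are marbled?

Cross: M/s × M/s
Allele dominance: M > s > d > c
Offspring genotypes: 1 M/M, 2 M/s, 1 s/s
Phenotype counts: 3 marbled, 1 spotted
marbled: 3 out of 4 → fraction 3/4
Expected count = 3/4 × 152 = 114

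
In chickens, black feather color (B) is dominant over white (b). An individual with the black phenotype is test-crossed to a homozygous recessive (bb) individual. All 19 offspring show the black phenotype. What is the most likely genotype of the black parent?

Test cross: ? × bb
All offspring are black.
If the unknown parent were heterozygous (Bb), about half of 19 offspring would be white; none are. The unknown parent is most likely homozygous dominant (BB).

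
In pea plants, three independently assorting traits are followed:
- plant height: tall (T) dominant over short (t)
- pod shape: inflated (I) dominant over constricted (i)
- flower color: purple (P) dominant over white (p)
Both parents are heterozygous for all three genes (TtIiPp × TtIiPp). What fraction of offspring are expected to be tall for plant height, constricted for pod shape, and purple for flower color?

Trihybrid cross: TtIiPp × TtIiPp
Each trait segregates independently with a 3:1 phenotypic ratio, so each gene contributes 3/4 (dominant) or 1/4 (recessive).
Target: tall (plant height), constricted (pod shape), purple (flower color)
Probability = product of independent per-trait probabilities
= 3/4 × 1/4 × 3/4 = 9/64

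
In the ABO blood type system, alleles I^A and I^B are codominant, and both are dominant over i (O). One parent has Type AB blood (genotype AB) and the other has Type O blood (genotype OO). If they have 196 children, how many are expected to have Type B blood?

Cross: AB × OO
Possible offspring genotypes: 2 AO, 2 BO
Blood type counts: 2 Type A, 2 Type B
Probability of Type B: 2/4 = 1/2
Expected count = 1/2 × 196 = 98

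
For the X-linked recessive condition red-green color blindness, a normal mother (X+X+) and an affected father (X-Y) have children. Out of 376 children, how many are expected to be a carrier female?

Cross: X+X+ × X-Y
Offspring: 2 X+X-, 2 X+Y
Probability of a carrier female: 2/4 = 1/2
Expected count = 1/2 × 376 = 188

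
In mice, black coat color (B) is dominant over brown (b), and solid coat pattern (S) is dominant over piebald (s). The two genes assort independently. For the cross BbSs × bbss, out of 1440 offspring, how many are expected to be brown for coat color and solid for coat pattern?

Dihybrid cross BbSs × bbss — consider each gene separately:
coat color: Bb × bb → 2 Bb, 2 bb → 2 B_ : 2 bb (out of 4)
coat pattern: Ss × ss → 2 Ss, 2 ss → 2 S_ : 2 ss (out of 4)
Looking for: brown (bb) and solid (S_)
P(brown) = 2/4, P(solid) = 2/4
P(both) = 2/4 × 2/4 = 4/16 = 1/4
Expected count = 1/4 × 1440 = 360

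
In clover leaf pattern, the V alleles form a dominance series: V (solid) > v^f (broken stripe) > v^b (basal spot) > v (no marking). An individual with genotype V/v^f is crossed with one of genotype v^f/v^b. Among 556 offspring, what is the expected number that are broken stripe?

Cross: V/v^f × v^f/v^b
Allele dominance: V > v^f > v^b > v
Offspring genotypes: 1 V/v^f, 1 V/v^b, 1 v^f/v^f, 1 v^f/v^b
Phenotype counts: 2 solid, 2 broken stripe
broken stripe: 2 out of 4 → fraction 1/2
Expected count = 1/2 × 556 = 278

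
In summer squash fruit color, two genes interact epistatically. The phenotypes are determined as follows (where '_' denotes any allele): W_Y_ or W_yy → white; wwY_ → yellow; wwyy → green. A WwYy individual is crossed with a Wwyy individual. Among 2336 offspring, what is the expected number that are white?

Cross: WwYy × Wwyy — consider each gene separately:
W gene: Ww × Ww → 1 WW, 2 Ww, 1 ww → 3 W_ : 1 ww (out of 4)
Y gene: Yy × yy → 2 Yy, 2 yy → 2 Y_ : 2 yy (out of 4)
Genotype classes (out of 4 × 4 = 16): W_Y_ = 3×2 = 6; W_yy = 3×2 = 6; wwY_ = 1×2 = 2; wwyy = 1×2 = 2
Apply the phenotype rules: W_Y_ (6) + W_yy (6) → white; wwY_ (2) → yellow; wwyy (2) → green
Phenotype counts (out of 16): 12 white, 2 yellow, 2 green
white: 12 out of 16 → fraction 3/4
Expected count = 3/4 × 2336 = 1752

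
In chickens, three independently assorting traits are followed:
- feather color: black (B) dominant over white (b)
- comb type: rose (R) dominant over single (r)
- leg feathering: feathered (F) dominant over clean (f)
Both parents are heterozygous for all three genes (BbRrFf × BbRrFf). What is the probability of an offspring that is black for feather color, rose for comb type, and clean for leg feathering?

Trihybrid cross: BbRrFf × BbRrFf
Each trait segregates independently with a 3:1 phenotypic ratio, so each gene contributes 3/4 (dominant) or 1/4 (recessive).
Target: black (feather color), rose (comb type), clean (leg feathering)
Probability = product of independent per-trait probabilities
= 3/4 × 3/4 × 1/4 = 9/64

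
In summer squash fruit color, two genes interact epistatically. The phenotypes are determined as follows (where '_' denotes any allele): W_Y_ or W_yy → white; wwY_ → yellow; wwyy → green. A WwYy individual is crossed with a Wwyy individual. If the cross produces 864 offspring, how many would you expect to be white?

Cross: WwYy × Wwyy — consider each gene separately:
W gene: Ww × Ww → 1 WW, 2 Ww, 1 ww → 3 W_ : 1 ww (out of 4)
Y gene: Yy × yy → 2 Yy, 2 yy → 2 Y_ : 2 yy (out of 4)
Genotype classes (out of 4 × 4 = 16): W_Y_ = 3×2 = 6; W_yy = 3×2 = 6; wwY_ = 1×2 = 2; wwyy = 1×2 = 2
Apply the phenotype rules: W_Y_ (6) + W_yy (6) → white; wwY_ (2) → yellow; wwyy (2) → green
Phenotype counts (out of 16): 12 white, 2 yellow, 2 green
white: 12 out of 16 → fraction 3/4
Expected count = 3/4 × 864 = 648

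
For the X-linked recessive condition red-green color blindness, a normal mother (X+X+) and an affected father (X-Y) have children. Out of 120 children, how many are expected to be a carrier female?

Cross: X+X+ × X-Y
Offspring: 2 X+X-, 2 X+Y
Probability of a carrier female: 2/4 = 1/2
Expected count = 1/2 × 120 = 60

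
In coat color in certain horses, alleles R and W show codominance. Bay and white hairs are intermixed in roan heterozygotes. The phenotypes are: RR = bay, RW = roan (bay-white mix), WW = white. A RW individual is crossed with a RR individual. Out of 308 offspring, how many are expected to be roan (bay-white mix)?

Punnett square for RW × RR:
Offspring genotypes: 2 RR, 2 RW
Phenotype counts: 2 bay, 2 roan (bay-white mix)
roan (bay-white mix): 2 out of 4 → fraction 1/2
Expected count = 1/2 × 308 = 154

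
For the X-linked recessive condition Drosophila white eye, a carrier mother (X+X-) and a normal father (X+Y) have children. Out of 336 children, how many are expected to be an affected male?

Cross: X+X- × X+Y
Offspring: 1 X+X+, 1 X+Y, 1 X+X-, 1 X-Y
Probability of an affected male: 1/4
Expected count = 1/4 × 336 = 84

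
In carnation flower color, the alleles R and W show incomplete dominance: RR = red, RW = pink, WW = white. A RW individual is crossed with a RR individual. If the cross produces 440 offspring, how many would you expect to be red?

Punnett square for RW × RR:
Offspring genotypes: 2 RR, 2 RW
Phenotype counts: 2 red, 2 pink
red: 2 out of 4 → fraction 1/2
Expected count = 1/2 × 440 = 220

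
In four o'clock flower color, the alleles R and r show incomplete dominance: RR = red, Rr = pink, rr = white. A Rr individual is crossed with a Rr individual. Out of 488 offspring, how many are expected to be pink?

Punnett square for Rr × Rr:
Offspring genotypes: 1 RR, 2 Rr, 1 rr
Phenotype counts: 1 red, 2 pink, 1 white
pink: 2 out of 4 → fraction 1/2
Expected count = 1/2 × 488 = 244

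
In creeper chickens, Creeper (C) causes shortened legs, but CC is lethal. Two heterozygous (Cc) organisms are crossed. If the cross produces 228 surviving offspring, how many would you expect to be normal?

Cross: Cc × Cc
Punnett square offspring (before lethality): 1 CC, 2 Cc, 1 cc
The CC genotype is lethal (embryos die); surviving offspring: 2 Cc, 1 cc
normal: 1 out of 3 → fraction 1/3
Expected count = 1/3 × 228 = 76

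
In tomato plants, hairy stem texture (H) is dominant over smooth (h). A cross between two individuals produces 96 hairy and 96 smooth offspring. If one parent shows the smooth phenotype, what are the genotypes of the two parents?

Observed offspring: 96 hairy, 96 smooth
The observed ratio simplifies to 1:1. One parent shows smooth, so its genotype must be hh. A 1:1 offspring split requires the other parent to be heterozygous (Hh).
Parent genotypes: hh × Hh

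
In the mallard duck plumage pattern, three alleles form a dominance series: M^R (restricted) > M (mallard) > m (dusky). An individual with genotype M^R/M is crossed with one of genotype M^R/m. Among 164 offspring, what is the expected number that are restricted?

Cross: M^R/M × M^R/m
Allele dominance: M^R > M > m
Offspring genotypes: 1 M^R/M^R, 1 M^R/m, 1 M^R/M, 1 M/m
Phenotype counts: 3 restricted, 1 mallard
restricted: 3 out of 4 → fraction 3/4
Expected count = 3/4 × 164 = 123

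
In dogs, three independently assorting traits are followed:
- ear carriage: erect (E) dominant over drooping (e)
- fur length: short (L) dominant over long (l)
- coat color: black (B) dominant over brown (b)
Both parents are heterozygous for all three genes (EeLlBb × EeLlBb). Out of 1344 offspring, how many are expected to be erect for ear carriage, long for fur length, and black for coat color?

Trihybrid cross: EeLlBb × EeLlBb
Each trait segregates independently with a 3:1 phenotypic ratio, so each gene contributes 3/4 (dominant) or 1/4 (recessive).
Target: erect (ear carriage), long (fur length), black (coat color)
Probability = product of independent per-trait probabilities
= 3/4 × 1/4 × 3/4 = 9/64
Expected count = 9/64 × 1344 = 189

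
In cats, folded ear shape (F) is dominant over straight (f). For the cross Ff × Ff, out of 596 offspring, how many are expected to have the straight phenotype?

Punnett square for Ff × Ff:
Offspring genotypes: 1 FF, 2 Ff, 1 ff
Total offspring: 4
Count with target: 1
Probability: 1/4
Expected count = 1/4 × 596 = 149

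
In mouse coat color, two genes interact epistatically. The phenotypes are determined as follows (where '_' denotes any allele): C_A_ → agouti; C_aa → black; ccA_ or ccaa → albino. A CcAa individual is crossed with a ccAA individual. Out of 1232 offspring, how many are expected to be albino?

Cross: CcAa × ccAA — consider each gene separately:
C gene: Cc × cc → 2 Cc, 2 cc → 2 C_ : 2 cc (out of 4)
A gene: Aa × AA → 2 AA, 2 Aa → 4 A_ (out of 4)
Genotype classes (out of 4 × 4 = 16): C_A_ = 2×4 = 8; ccA_ = 2×4 = 8
Apply the phenotype rules: C_A_ (8) → agouti; ccA_ (8) → albino
Phenotype counts (out of 16): 8 agouti, 8 albino
albino: 8 out of 16 → fraction 1/2
Expected count = 1/2 × 1232 = 616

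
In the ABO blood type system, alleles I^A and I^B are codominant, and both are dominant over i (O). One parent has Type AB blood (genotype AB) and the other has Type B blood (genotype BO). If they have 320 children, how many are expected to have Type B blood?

Cross: AB × BO
Possible offspring genotypes: 1 AB, 1 AO, 1 BB, 1 BO
Blood type counts: 1 Type AB, 1 Type A, 2 Type B
Probability of Type B: 2/4 = 1/2
Expected count = 1/2 × 320 = 160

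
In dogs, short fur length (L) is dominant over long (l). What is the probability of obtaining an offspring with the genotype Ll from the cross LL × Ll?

Punnett square for LL × Ll:
Offspring genotypes: 2 LL, 2 Ll
Total offspring: 4
Count with target: 2
Probability: 2/4 = 1/2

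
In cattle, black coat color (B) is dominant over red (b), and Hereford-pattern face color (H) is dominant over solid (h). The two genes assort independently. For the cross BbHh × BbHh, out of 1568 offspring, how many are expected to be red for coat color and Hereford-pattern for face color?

Dihybrid cross BbHh × BbHh — consider each gene separately:
coat color: Bb × Bb → 1 BB, 2 Bb, 1 bb → 3 B_ : 1 bb (out of 4)
face color: Hh × Hh → 1 HH, 2 Hh, 1 hh → 3 H_ : 1 hh (out of 4)
Looking for: red (bb) and Hereford-pattern (H_)
P(red) = 1/4, P(Hereford-pattern) = 3/4
P(both) = 1/4 × 3/4 = 3/16
Expected count = 3/16 × 1568 = 294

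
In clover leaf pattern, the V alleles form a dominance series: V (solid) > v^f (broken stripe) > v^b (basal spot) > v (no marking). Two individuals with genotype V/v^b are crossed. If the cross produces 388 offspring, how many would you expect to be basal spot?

Cross: V/v^b × V/v^b
Allele dominance: V > v^f > v^b > v
Offspring genotypes: 1 V/V, 2 V/v^b, 1 v^b/v^b
Phenotype counts: 3 solid, 1 basal spot
basal spot: 1 out of 4 → fraction 1/4
Expected count = 1/4 × 388 = 97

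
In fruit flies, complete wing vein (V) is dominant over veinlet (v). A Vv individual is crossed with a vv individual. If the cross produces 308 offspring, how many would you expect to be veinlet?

Punnett square for Vv × vv:
Offspring genotypes: 2 Vv, 2 vv
complete: 2, veinlet: 2
veinlet: 2 out of 4 → fraction 1/2
Expected count = 1/2 × 308 = 154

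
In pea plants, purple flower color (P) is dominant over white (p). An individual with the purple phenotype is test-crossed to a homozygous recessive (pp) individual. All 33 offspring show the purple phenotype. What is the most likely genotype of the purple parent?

Test cross: ? × pp
All offspring are purple.
If the unknown parent were heterozygous (Pp), about half of 33 offspring would be white; none are. The unknown parent is most likely homozygous dominant (PP).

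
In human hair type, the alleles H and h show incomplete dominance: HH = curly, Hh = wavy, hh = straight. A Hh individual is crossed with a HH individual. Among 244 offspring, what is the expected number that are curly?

Punnett square for Hh × HH:
Offspring genotypes: 2 HH, 2 Hh
Phenotype counts: 2 curly, 2 wavy
curly: 2 out of 4 → fraction 1/2
Expected count = 1/2 × 244 = 122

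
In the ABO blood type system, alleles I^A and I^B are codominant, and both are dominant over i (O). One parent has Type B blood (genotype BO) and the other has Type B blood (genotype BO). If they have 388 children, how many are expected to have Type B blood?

Cross: BO × BO
Possible offspring genotypes: 1 BB, 2 BO, 1 OO
Blood type counts: 3 Type B, 1 Type O
Probability of Type B: 3/4
Expected count = 3/4 × 388 = 291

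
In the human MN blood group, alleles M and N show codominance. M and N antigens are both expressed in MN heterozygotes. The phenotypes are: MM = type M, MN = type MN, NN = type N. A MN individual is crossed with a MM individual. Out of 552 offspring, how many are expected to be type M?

Punnett square for MN × MM:
Offspring genotypes: 2 MM, 2 MN
Phenotype counts: 2 type M, 2 type MN
type M: 2 out of 4 → fraction 1/2
Expected count = 1/2 × 552 = 276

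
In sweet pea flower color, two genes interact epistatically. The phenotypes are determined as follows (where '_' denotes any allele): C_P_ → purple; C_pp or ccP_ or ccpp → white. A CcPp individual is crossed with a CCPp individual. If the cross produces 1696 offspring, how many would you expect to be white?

Cross: CcPp × CCPp — consider each gene separately:
C gene: Cc × CC → 2 CC, 2 Cc → 4 C_ (out of 4)
P gene: Pp × Pp → 1 PP, 2 Pp, 1 pp → 3 P_ : 1 pp (out of 4)
Genotype classes (out of 4 × 4 = 16): C_P_ = 4×3 = 12; C_pp = 4×1 = 4
Apply the phenotype rules: C_P_ (12) → purple; C_pp (4) → white
Phenotype counts (out of 16): 12 purple, 4 white
white: 4 out of 16 → fraction 1/4
Expected count = 1/4 × 1696 = 424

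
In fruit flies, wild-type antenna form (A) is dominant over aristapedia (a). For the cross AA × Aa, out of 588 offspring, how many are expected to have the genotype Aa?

Punnett square for AA × Aa:
Offspring genotypes: 2 AA, 2 Aa
Total offspring: 4
Count with target: 2
Probability: 2/4 = 1/2
Expected count = 1/2 × 588 = 294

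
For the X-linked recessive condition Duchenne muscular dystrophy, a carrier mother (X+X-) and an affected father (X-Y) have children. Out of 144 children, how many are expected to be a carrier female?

Cross: X+X- × X-Y
Offspring: 1 X+X-, 1 X+Y, 1 X-X-, 1 X-Y
Probability of a carrier female: 1/4
Expected count = 1/4 × 144 = 36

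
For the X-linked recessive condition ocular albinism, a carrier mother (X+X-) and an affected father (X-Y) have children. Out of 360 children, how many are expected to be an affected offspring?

Cross: X+X- × X-Y
Offspring: 1 X+X-, 1 X+Y, 1 X-X-, 1 X-Y
Probability of an affected offspring: 2/4 = 1/2
Expected count = 1/2 × 360 = 180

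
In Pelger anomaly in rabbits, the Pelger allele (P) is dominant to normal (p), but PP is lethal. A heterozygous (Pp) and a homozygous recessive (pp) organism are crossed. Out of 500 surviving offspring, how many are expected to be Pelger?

Cross: Pp × pp
Punnett square offspring (before lethality): 2 Pp, 2 pp
No PP offspring are produced in this cross.
Pelger: 2 out of 4 → fraction 1/2
Expected count = 1/2 × 500 = 250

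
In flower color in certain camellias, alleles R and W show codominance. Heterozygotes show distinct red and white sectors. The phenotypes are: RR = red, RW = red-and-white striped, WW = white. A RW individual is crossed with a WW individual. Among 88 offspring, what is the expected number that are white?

Punnett square for RW × WW:
Offspring genotypes: 2 RW, 2 WW
Phenotype counts: 2 red-and-white striped, 2 white
white: 2 out of 4 → fraction 1/2
Expected count = 1/2 × 88 = 44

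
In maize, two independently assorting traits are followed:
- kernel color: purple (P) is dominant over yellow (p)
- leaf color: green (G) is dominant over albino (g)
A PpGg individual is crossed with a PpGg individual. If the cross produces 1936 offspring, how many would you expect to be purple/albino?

Dihybrid cross PpGg × PpGg — consider each gene separately:
kernel color: Pp × Pp → 1 PP, 2 Pp, 1 pp → 3 P_ : 1 pp (out of 4)
leaf color: Gg × Gg → 1 GG, 2 Gg, 1 gg → 3 G_ : 1 gg (out of 4)
Combine (counts out of 4 × 4 = 16): purple/green (P_G_) = 3×3 = 9; purple/albino (P_gg) = 3×1 = 3; yellow/green (ppG_) = 1×3 = 3; yellow/albino (ppgg) = 1×1 = 1
Phenotype counts (out of 16): 9 purple/green, 3 purple/albino, 3 yellow/green, 1 yellow/albino
purple/albino: 3 out of 16 → fraction 3/16
Expected count = 3/16 × 1936 = 363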